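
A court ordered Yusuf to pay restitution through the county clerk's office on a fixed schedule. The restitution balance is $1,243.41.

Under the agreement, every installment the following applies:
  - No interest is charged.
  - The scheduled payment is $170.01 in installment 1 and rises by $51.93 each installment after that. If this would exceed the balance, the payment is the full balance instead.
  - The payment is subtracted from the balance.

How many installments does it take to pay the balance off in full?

5

Installment 1: $1,243.41 − $170.01 → $1,073.40
Installment 2: $1,073.40 − $221.94 → $851.46
Installment 3: $851.46 − $273.87 → $577.59
Installment 4: $577.59 − $325.80 → $251.79
Installment 5: $251.79 − $251.79 → $0.00
Balance reaches $0.00 in installment 5.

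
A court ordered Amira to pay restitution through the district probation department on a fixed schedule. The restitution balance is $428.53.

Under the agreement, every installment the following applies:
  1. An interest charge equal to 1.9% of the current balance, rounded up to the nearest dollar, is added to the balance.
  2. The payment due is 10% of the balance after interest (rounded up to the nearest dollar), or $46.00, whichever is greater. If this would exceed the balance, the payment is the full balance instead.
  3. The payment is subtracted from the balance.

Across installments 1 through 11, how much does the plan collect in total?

# | Opening | Interest | Payment | End bal
1 | $428.53 | $9.00 | $46.00 | $391.53
2 | $391.53 | $8.00 | $46.00 | $353.53
3 | $353.53 | $7.00 | $46.00 | $314.53
4 | $314.53 | $6.00 | $46.00 | $274.53
5 | $274.53 | $6.00 | $46.00 | $234.53
6 | $234.53 | $5.00 | $46.00 | $193.53
7 | $193.53 | $4.00 | $46.00 | $151.53
8 | $151.53 | $3.00 | $46.00 | $108.53
9 | $108.53 | $3.00 | $46.00 | $65.53
10 | $65.53 | $2.00 | $46.00 | $21.53
11 | $21.53 | $1.00 | $22.53 | $0.00
Total paid: $482.53

$482.53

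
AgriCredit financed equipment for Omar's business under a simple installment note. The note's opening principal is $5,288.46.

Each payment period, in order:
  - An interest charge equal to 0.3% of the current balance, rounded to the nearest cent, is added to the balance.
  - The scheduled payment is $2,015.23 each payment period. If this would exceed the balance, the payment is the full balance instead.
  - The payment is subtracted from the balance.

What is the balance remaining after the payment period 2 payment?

Payment period 1: $5,288.46 +$15.87 interest = $5,304.33; pay $2,015.23 → $3,289.10
Payment period 2: $3,289.10 +$9.87 interest = $3,298.97; pay $2,015.23 → $1,283.74

$1,283.74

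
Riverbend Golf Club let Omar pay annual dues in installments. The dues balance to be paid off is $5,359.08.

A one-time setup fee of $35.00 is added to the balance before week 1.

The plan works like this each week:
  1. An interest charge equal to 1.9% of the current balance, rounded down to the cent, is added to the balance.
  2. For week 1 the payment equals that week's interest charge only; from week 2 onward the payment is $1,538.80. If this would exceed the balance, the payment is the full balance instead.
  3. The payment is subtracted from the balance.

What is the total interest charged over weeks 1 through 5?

$346.58

Week 1: $5,394.08 +$102.48 interest = $5,496.56; pay $102.48 → $5,394.08
Week 2: $5,394.08 +$102.48 interest = $5,496.56; pay $1,538.80 → $3,957.76
Week 3: $3,957.76 +$75.19 interest = $4,032.95; pay $1,538.80 → $2,494.15
Week 4: $2,494.15 +$47.38 interest = $2,541.53; pay $1,538.80 → $1,002.73
Week 5: $1,002.73 +$19.05 interest = $1,021.78; pay $1,021.78 → $0.00
Total interest: $102.48 + $102.48 + $75.19 + $47.38 + $19.05 = $346.58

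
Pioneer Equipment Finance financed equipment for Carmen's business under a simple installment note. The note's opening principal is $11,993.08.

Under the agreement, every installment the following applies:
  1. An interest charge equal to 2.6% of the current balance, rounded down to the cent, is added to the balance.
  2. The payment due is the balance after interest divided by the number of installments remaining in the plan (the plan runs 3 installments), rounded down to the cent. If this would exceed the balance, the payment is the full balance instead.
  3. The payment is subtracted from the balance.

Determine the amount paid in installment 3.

$4,317.69

Installment 1: opening $11,993.08; interest $311.82 → $12,304.90; payment $4,101.63; balance $8,203.27
Installment 2: opening $8,203.27; interest $213.28 → $8,416.55; payment $4,208.27; balance $4,208.28
Installment 3: opening $4,208.28; interest $109.41 → $4,317.69; payment $4,317.69; balance $0.00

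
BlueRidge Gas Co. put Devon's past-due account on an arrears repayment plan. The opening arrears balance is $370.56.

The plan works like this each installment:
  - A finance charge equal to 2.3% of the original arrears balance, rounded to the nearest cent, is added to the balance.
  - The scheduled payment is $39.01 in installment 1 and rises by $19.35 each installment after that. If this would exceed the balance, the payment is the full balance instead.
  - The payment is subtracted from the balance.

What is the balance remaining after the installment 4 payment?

$132.50

# | Opening | Interest | Payment | End bal
1 | $370.56 | $8.52 | $39.01 | $340.07
2 | $340.07 | $8.52 | $58.36 | $290.23
3 | $290.23 | $8.52 | $77.71 | $221.04
4 | $221.04 | $8.52 | $97.06 | $132.50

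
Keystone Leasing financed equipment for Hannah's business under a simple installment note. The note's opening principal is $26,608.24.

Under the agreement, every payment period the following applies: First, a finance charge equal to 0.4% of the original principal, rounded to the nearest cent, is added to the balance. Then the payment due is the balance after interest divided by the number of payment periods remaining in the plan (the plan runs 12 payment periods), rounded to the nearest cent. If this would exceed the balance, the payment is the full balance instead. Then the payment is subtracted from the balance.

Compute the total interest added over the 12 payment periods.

# | Opening | Interest | Payment | End bal
1 | $26,608.24 | $106.43 | $2,226.22 | $24,488.45
2 | $24,488.45 | $106.43 | $2,235.90 | $22,358.98
3 | $22,358.98 | $106.43 | $2,246.54 | $20,218.87
4 | $20,218.87 | $106.43 | $2,258.37 | $18,066.93
5 | $18,066.93 | $106.43 | $2,271.67 | $15,901.69
6 | $15,901.69 | $106.43 | $2,286.87 | $13,721.25
7 | $13,721.25 | $106.43 | $2,304.61 | $11,523.07
8 | $11,523.07 | $106.43 | $2,325.90 | $9,303.60
9 | $9,303.60 | $106.43 | $2,352.51 | $7,057.52
10 | $7,057.52 | $106.43 | $2,387.98 | $4,775.97
11 | $4,775.97 | $106.43 | $2,441.20 | $2,441.20
12 | $2,441.20 | $106.43 | $2,547.63 | $0.00
Total interest: $106.43 + $106.43 + $106.43 + $106.43 + $106.43 + $106.43 + $106.43 + $106.43 + $106.43 + $106.43 + $106.43 + $106.43 = $1,277.16

$1,277.16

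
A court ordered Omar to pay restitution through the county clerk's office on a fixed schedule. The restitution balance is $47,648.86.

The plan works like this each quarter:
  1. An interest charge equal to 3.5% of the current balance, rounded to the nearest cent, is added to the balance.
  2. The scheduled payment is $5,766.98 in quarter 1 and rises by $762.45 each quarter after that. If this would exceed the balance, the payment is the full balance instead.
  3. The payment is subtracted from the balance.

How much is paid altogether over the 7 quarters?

$55,160.44

Quarter 1: opening $47,648.86; interest $1,667.71 → $49,316.57; payment $5,766.98; balance $43,549.59
Quarter 2: opening $43,549.59; interest $1,524.24 → $45,073.83; payment $6,529.43; balance $38,544.40
Quarter 3: opening $38,544.40; interest $1,349.05 → $39,893.45; payment $7,291.88; balance $32,601.57
Quarter 4: opening $32,601.57; interest $1,141.05 → $33,742.62; payment $8,054.33; balance $25,688.29
Quarter 5: opening $25,688.29; interest $899.09 → $26,587.38; payment $8,816.78; balance $17,770.60
Quarter 6: opening $17,770.60; interest $621.97 → $18,392.57; payment $9,579.23; balance $8,813.34
Quarter 7: opening $8,813.34; interest $308.47 → $9,121.81; payment $9,121.81; balance $0.00
Total paid: $55,160.44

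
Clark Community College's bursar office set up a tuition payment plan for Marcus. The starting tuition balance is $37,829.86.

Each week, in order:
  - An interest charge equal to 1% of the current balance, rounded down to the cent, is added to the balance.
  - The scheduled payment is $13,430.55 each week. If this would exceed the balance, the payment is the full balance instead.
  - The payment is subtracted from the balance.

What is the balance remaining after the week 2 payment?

# | Opening | Interest | Payment | End bal
1 | $37,829.86 | $378.29 | $13,430.55 | $24,777.60
2 | $24,777.60 | $247.77 | $13,430.55 | $11,594.82

$11,594.82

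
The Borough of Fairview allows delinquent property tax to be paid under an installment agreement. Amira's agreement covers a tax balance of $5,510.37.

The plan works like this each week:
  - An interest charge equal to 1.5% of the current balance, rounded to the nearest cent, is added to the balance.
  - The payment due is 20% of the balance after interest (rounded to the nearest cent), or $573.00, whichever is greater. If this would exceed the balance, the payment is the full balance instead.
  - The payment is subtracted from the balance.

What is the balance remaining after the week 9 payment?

Week 1: $5,510.37 +$82.66 interest = $5,593.03; pay $1,118.61 → $4,474.42
Week 2: $4,474.42 +$67.12 interest = $4,541.54; pay $908.31 → $3,633.23
Week 3: $3,633.23 +$54.50 interest = $3,687.73; pay $737.55 → $2,950.18
Week 4: $2,950.18 +$44.25 interest = $2,994.43; pay $598.89 → $2,395.54
Week 5: $2,395.54 +$35.93 interest = $2,431.47; pay $573.00 → $1,858.47
Week 6: $1,858.47 +$27.88 interest = $1,886.35; pay $573.00 → $1,313.35
Week 7: $1,313.35 +$19.70 interest = $1,333.05; pay $573.00 → $760.05
Week 8: $760.05 +$11.40 interest = $771.45; pay $573.00 → $198.45
Week 9: $198.45 +$2.98 interest = $201.43; pay $201.43 → $0.00

$0.00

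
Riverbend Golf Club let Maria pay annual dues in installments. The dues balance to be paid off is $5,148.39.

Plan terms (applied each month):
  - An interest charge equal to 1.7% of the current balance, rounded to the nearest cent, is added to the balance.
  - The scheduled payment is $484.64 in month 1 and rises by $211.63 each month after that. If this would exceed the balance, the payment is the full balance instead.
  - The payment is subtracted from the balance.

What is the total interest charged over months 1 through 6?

Month 1: $5,148.39 +$87.52 interest = $5,235.91; pay $484.64 → $4,751.27
Month 2: $4,751.27 +$80.77 interest = $4,832.04; pay $696.27 → $4,135.77
Month 3: $4,135.77 +$70.31 interest = $4,206.08; pay $907.90 → $3,298.18
Month 4: $3,298.18 +$56.07 interest = $3,354.25; pay $1,119.53 → $2,234.72
Month 5: $2,234.72 +$37.99 interest = $2,272.71; pay $1,331.16 → $941.55
Month 6: $941.55 +$16.01 interest = $957.56; pay $957.56 → $0.00
Total interest: $87.52 + $80.77 + $70.31 + $56.07 + $37.99 + $16.01 = $348.67

$348.67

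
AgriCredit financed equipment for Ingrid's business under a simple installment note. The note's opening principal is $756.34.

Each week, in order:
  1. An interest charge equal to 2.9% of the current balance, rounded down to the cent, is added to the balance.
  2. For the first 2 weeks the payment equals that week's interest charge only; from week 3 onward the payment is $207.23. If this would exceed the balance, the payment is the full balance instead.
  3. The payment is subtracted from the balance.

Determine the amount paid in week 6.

# | Opening | Interest | Payment | End bal
1 | $756.34 | $21.93 | $21.93 | $756.34
2 | $756.34 | $21.93 | $21.93 | $756.34
3 | $756.34 | $21.93 | $207.23 | $571.04
4 | $571.04 | $16.56 | $207.23 | $380.37
5 | $380.37 | $11.03 | $207.23 | $184.17
6 | $184.17 | $5.34 | $189.51 | $0.00

$189.51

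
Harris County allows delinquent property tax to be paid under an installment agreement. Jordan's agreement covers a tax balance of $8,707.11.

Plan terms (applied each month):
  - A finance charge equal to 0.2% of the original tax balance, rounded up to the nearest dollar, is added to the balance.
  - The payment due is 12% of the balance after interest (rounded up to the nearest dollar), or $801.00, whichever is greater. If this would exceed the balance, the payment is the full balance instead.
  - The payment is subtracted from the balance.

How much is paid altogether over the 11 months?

# | Opening | Interest | Payment | End bal
1 | $8,707.11 | $18.00 | $1,048.00 | $7,677.11
2 | $7,677.11 | $18.00 | $924.00 | $6,771.11
3 | $6,771.11 | $18.00 | $815.00 | $5,974.11
4 | $5,974.11 | $18.00 | $801.00 | $5,191.11
5 | $5,191.11 | $18.00 | $801.00 | $4,408.11
6 | $4,408.11 | $18.00 | $801.00 | $3,625.11
7 | $3,625.11 | $18.00 | $801.00 | $2,842.11
8 | $2,842.11 | $18.00 | $801.00 | $2,059.11
9 | $2,059.11 | $18.00 | $801.00 | $1,276.11
10 | $1,276.11 | $18.00 | $801.00 | $493.11
11 | $493.11 | $18.00 | $511.11 | $0.00
Total paid: $8,905.11

$8,905.11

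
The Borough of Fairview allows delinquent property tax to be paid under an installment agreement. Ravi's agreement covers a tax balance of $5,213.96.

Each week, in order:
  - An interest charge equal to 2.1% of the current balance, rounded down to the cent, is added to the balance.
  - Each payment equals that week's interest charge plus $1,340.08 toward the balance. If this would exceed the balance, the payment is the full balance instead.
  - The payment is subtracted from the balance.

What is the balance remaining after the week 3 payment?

$1,193.72

Week 1: opening $5,213.96; interest $109.49 → $5,323.45; payment $1,449.57; balance $3,873.88
Week 2: opening $3,873.88; interest $81.35 → $3,955.23; payment $1,421.43; balance $2,533.80
Week 3: opening $2,533.80; interest $53.20 → $2,587.00; payment $1,393.28; balance $1,193.72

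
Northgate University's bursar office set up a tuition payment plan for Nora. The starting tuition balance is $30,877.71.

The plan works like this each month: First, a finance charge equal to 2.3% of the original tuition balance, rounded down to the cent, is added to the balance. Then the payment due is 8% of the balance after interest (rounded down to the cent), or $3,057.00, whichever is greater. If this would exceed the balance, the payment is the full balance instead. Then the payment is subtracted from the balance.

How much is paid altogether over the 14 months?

$40,820.23

Month 1: opening $30,877.71; interest $710.18 → $31,587.89; payment $3,057.00; balance $28,530.89
Month 2: opening $28,530.89; interest $710.18 → $29,241.07; payment $3,057.00; balance $26,184.07
Month 3: opening $26,184.07; interest $710.18 → $26,894.25; payment $3,057.00; balance $23,837.25
Month 4: opening $23,837.25; interest $710.18 → $24,547.43; payment $3,057.00; balance $21,490.43
Month 5: opening $21,490.43; interest $710.18 → $22,200.61; payment $3,057.00; balance $19,143.61
Month 6: opening $19,143.61; interest $710.18 → $19,853.79; payment $3,057.00; balance $16,796.79
Month 7: opening $16,796.79; interest $710.18 → $17,506.97; payment $3,057.00; balance $14,449.97
Month 8: opening $14,449.97; interest $710.18 → $15,160.15; payment $3,057.00; balance $12,103.15
Month 9: opening $12,103.15; interest $710.18 → $12,813.33; payment $3,057.00; balance $9,756.33
Month 10: opening $9,756.33; interest $710.18 → $10,466.51; payment $3,057.00; balance $7,409.51
Month 11: opening $7,409.51; interest $710.18 → $8,119.69; payment $3,057.00; balance $5,062.69
Month 12: opening $5,062.69; interest $710.18 → $5,772.87; payment $3,057.00; balance $2,715.87
Month 13: opening $2,715.87; interest $710.18 → $3,426.05; payment $3,057.00; balance $369.05
Month 14: opening $369.05; interest $710.18 → $1,079.23; payment $1,079.23; balance $0.00
Total paid: $40,820.23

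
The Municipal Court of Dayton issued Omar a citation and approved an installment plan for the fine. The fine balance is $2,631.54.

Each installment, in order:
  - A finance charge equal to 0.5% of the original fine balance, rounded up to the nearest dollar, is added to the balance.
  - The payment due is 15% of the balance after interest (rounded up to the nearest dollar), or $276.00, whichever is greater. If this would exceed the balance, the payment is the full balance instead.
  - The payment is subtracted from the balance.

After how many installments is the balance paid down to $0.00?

Installment 1: $2,631.54 +$14.00 interest = $2,645.54; pay $397.00 → $2,248.54
Installment 2: $2,248.54 +$14.00 interest = $2,262.54; pay $340.00 → $1,922.54
Installment 3: $1,922.54 +$14.00 interest = $1,936.54; pay $291.00 → $1,645.54
Installment 4: $1,645.54 +$14.00 interest = $1,659.54; pay $276.00 → $1,383.54
Installment 5: $1,383.54 +$14.00 interest = $1,397.54; pay $276.00 → $1,121.54
Installment 6: $1,121.54 +$14.00 interest = $1,135.54; pay $276.00 → $859.54
Installment 7: $859.54 +$14.00 interest = $873.54; pay $276.00 → $597.54
Installment 8: $597.54 +$14.00 interest = $611.54; pay $276.00 → $335.54
Installment 9: $335.54 +$14.00 interest = $349.54; pay $276.00 → $73.54
Installment 10: $73.54 +$14.00 interest = $87.54; pay $87.54 → $0.00
Balance reaches $0.00 in installment 10.

10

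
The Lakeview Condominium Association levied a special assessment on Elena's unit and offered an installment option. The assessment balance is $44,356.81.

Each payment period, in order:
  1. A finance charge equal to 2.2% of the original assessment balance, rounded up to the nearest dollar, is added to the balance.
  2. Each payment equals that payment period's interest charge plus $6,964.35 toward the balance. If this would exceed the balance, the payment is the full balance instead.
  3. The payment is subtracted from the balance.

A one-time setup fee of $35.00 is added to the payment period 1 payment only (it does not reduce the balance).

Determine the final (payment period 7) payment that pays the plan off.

$3,546.71

Payment period 1: $44,356.81 +$976.00 interest = $45,332.81; pay $7,940.35 (+ $35.00 fee) → $37,392.46
Payment period 2: $37,392.46 +$976.00 interest = $38,368.46; pay $7,940.35 → $30,428.11
Payment period 3: $30,428.11 +$976.00 interest = $31,404.11; pay $7,940.35 → $23,463.76
Payment period 4: $23,463.76 +$976.00 interest = $24,439.76; pay $7,940.35 → $16,499.41
Payment period 5: $16,499.41 +$976.00 interest = $17,475.41; pay $7,940.35 → $9,535.06
Payment period 6: $9,535.06 +$976.00 interest = $10,511.06; pay $7,940.35 → $2,570.71
Payment period 7: $2,570.71 +$976.00 interest = $3,546.71; pay $3,546.71 → $0.00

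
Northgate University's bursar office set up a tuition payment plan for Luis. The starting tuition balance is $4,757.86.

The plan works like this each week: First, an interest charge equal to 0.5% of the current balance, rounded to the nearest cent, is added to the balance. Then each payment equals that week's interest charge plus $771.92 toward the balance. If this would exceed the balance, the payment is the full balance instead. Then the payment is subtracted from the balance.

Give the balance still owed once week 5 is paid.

$898.26

Week 1: $4,757.86 +$23.79 interest = $4,781.65; pay $795.71 → $3,985.94
Week 2: $3,985.94 +$19.93 interest = $4,005.87; pay $791.85 → $3,214.02
Week 3: $3,214.02 +$16.07 interest = $3,230.09; pay $787.99 → $2,442.10
Week 4: $2,442.10 +$12.21 interest = $2,454.31; pay $784.13 → $1,670.18
Week 5: $1,670.18 +$8.35 interest = $1,678.53; pay $780.27 → $898.26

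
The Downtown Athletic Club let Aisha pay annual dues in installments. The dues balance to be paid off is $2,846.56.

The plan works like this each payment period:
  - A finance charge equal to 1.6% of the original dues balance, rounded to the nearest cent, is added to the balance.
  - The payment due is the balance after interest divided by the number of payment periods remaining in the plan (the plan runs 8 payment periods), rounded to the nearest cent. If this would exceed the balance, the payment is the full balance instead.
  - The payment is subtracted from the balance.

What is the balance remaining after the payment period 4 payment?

$1,538.86

# | Opening | Interest | Payment | End bal
1 | $2,846.56 | $45.54 | $361.51 | $2,530.59
2 | $2,530.59 | $45.54 | $368.02 | $2,208.11
3 | $2,208.11 | $45.54 | $375.61 | $1,878.04
4 | $1,878.04 | $45.54 | $384.72 | $1,538.86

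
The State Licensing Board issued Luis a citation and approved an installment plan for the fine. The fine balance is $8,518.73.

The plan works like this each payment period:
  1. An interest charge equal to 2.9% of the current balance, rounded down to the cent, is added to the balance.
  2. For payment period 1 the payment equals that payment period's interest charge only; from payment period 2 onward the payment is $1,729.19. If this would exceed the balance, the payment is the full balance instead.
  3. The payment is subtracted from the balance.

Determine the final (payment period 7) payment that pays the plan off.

$684.80

Payment period 1: opening $8,518.73; interest $247.04 → $8,765.77; payment $247.04; balance $8,518.73
Payment period 2: opening $8,518.73; interest $247.04 → $8,765.77; payment $1,729.19; balance $7,036.58
Payment period 3: opening $7,036.58; interest $204.06 → $7,240.64; payment $1,729.19; balance $5,511.45
Payment period 4: opening $5,511.45; interest $159.83 → $5,671.28; payment $1,729.19; balance $3,942.09
Payment period 5: opening $3,942.09; interest $114.32 → $4,056.41; payment $1,729.19; balance $2,327.22
Payment period 6: opening $2,327.22; interest $67.48 → $2,394.70; payment $1,729.19; balance $665.51
Payment period 7: opening $665.51; interest $19.29 → $684.80; payment $684.80; balance $0.00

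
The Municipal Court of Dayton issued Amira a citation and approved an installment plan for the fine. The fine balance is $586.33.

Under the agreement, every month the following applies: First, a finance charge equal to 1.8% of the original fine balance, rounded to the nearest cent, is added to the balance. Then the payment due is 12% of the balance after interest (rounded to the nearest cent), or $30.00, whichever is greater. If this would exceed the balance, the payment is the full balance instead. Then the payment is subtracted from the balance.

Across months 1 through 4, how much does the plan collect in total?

$245.95

Month 1: opening $586.33; interest $10.55 → $596.88; payment $71.63; balance $525.25
Month 2: opening $525.25; interest $10.55 → $535.80; payment $64.30; balance $471.50
Month 3: opening $471.50; interest $10.55 → $482.05; payment $57.85; balance $424.20
Month 4: opening $424.20; interest $10.55 → $434.75; payment $52.17; balance $382.58
Total paid: $245.95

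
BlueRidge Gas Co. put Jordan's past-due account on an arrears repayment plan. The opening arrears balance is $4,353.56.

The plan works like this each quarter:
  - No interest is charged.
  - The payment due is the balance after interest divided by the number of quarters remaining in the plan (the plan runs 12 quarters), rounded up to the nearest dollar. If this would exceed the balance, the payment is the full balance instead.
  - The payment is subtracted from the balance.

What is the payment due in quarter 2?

$363.00

Quarter 1: opening $4,353.56; payment $363.00; balance $3,990.56
Quarter 2: opening $3,990.56; payment $363.00; balance $3,627.56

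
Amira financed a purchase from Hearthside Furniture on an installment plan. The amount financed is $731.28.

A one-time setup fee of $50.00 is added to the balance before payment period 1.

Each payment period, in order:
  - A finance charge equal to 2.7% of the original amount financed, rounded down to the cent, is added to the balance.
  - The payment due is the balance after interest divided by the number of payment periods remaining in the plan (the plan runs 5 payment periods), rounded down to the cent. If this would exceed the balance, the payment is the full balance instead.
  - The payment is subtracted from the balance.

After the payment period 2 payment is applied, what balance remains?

$495.42

Payment period 1: opening $781.28; interest $19.74 → $801.02; payment $160.20; balance $640.82
Payment period 2: opening $640.82; interest $19.74 → $660.56; payment $165.14; balance $495.42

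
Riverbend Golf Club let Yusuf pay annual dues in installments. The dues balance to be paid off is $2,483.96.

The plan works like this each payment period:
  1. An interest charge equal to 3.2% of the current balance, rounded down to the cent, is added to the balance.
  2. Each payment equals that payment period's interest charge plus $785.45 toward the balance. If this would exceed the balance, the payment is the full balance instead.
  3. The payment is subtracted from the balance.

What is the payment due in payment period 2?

$839.80

Payment period 1: $2,483.96 +$79.48 interest = $2,563.44; pay $864.93 → $1,698.51
Payment period 2: $1,698.51 +$54.35 interest = $1,752.86; pay $839.80 → $913.06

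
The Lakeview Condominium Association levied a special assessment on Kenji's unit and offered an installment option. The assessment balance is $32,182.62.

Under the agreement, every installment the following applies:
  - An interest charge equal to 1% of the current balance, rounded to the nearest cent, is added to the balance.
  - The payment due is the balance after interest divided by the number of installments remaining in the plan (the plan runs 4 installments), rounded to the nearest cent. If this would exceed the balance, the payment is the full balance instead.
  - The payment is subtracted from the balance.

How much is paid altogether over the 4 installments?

Installment 1: opening $32,182.62; interest $321.83 → $32,504.45; payment $8,126.11; balance $24,378.34
Installment 2: opening $24,378.34; interest $243.78 → $24,622.12; payment $8,207.37; balance $16,414.75
Installment 3: opening $16,414.75; interest $164.15 → $16,578.90; payment $8,289.45; balance $8,289.45
Installment 4: opening $8,289.45; interest $82.89 → $8,372.34; payment $8,372.34; balance $0.00
Total paid: $32,995.27

$32,995.27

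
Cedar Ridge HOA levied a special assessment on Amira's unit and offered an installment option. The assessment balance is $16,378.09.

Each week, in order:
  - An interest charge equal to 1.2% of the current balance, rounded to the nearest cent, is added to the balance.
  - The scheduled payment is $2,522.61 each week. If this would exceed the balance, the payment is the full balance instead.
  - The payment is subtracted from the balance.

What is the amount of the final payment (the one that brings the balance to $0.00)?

$2,020.15

# | Opening | Interest | Payment | End bal
1 | $16,378.09 | $196.54 | $2,522.61 | $14,052.02
2 | $14,052.02 | $168.62 | $2,522.61 | $11,698.03
3 | $11,698.03 | $140.38 | $2,522.61 | $9,315.80
4 | $9,315.80 | $111.79 | $2,522.61 | $6,904.98
5 | $6,904.98 | $82.86 | $2,522.61 | $4,465.23
6 | $4,465.23 | $53.58 | $2,522.61 | $1,996.20
7 | $1,996.20 | $23.95 | $2,020.15 | $0.00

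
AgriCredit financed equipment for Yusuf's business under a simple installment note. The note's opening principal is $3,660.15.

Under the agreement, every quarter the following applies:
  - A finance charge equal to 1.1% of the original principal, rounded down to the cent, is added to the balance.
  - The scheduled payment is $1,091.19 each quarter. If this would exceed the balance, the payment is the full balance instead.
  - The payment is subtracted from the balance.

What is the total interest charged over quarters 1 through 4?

# | Opening | Interest | Payment | End bal
1 | $3,660.15 | $40.26 | $1,091.19 | $2,609.22
2 | $2,609.22 | $40.26 | $1,091.19 | $1,558.29
3 | $1,558.29 | $40.26 | $1,091.19 | $507.36
4 | $507.36 | $40.26 | $547.62 | $0.00
Total interest: $40.26 + $40.26 + $40.26 + $40.26 = $161.04

$161.04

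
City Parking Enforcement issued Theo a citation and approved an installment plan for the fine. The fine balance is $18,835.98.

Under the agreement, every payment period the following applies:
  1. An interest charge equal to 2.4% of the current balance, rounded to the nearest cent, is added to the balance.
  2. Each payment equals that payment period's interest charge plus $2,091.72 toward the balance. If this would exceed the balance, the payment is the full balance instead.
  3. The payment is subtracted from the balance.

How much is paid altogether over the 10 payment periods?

# | Opening | Interest | Payment | End bal
1 | $18,835.98 | $452.06 | $2,543.78 | $16,744.26
2 | $16,744.26 | $401.86 | $2,493.58 | $14,652.54
3 | $14,652.54 | $351.66 | $2,443.38 | $12,560.82
4 | $12,560.82 | $301.46 | $2,393.18 | $10,469.10
5 | $10,469.10 | $251.26 | $2,342.98 | $8,377.38
6 | $8,377.38 | $201.06 | $2,292.78 | $6,285.66
7 | $6,285.66 | $150.86 | $2,242.58 | $4,193.94
8 | $4,193.94 | $100.65 | $2,192.37 | $2,102.22
9 | $2,102.22 | $50.45 | $2,142.17 | $10.50
10 | $10.50 | $0.25 | $10.75 | $0.00
Total paid: $21,097.55

$21,097.55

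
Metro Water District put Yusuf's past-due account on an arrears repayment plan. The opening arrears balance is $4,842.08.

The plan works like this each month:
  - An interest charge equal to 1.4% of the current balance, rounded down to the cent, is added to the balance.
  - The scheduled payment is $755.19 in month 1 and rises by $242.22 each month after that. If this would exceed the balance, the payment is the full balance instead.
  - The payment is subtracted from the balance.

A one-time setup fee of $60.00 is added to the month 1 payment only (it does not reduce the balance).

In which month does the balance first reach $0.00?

# | Opening | Interest | Payment | Fee | End bal
1 | $4,842.08 | $67.78 | $755.19 | $60.00 | $4,154.67
2 | $4,154.67 | $58.16 | $997.41 | — | $3,215.42
3 | $3,215.42 | $45.01 | $1,239.63 | — | $2,020.80
4 | $2,020.80 | $28.29 | $1,481.85 | — | $567.24
5 | $567.24 | $7.94 | $575.18 | — | $0.00
Balance reaches $0.00 in month 5.

5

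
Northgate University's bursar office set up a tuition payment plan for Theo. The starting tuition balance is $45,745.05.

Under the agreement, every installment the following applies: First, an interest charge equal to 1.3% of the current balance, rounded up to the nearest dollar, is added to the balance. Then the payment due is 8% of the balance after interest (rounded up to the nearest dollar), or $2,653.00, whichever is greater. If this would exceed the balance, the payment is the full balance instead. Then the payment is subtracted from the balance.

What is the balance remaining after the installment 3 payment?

Installment 1: $45,745.05 +$595.00 interest = $46,340.05; pay $3,708.00 → $42,632.05
Installment 2: $42,632.05 +$555.00 interest = $43,187.05; pay $3,455.00 → $39,732.05
Installment 3: $39,732.05 +$517.00 interest = $40,249.05; pay $3,220.00 → $37,029.05

$37,029.05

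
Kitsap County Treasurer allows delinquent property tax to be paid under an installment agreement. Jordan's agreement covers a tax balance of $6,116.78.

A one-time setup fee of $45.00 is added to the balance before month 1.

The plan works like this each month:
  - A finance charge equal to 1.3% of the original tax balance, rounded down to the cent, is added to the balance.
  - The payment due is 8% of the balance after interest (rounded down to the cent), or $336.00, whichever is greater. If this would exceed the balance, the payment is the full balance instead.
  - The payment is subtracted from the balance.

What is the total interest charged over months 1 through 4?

$318.04

Month 1: $6,161.78 +$79.51 interest = $6,241.29; pay $499.30 → $5,741.99
Month 2: $5,741.99 +$79.51 interest = $5,821.50; pay $465.72 → $5,355.78
Month 3: $5,355.78 +$79.51 interest = $5,435.29; pay $434.82 → $5,000.47
Month 4: $5,000.47 +$79.51 interest = $5,079.98; pay $406.39 → $4,673.59
Total interest: $79.51 + $79.51 + $79.51 + $79.51 = $318.04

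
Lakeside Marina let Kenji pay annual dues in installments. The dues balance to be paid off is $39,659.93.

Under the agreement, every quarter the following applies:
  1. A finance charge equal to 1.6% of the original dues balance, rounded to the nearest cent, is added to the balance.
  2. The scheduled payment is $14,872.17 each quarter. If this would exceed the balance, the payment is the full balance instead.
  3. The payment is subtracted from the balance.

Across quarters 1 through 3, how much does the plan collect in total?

Quarter 1: opening $39,659.93; interest $634.56 → $40,294.49; payment $14,872.17; balance $25,422.32
Quarter 2: opening $25,422.32; interest $634.56 → $26,056.88; payment $14,872.17; balance $11,184.71
Quarter 3: opening $11,184.71; interest $634.56 → $11,819.27; payment $11,819.27; balance $0.00
Total paid: $41,563.61

$41,563.61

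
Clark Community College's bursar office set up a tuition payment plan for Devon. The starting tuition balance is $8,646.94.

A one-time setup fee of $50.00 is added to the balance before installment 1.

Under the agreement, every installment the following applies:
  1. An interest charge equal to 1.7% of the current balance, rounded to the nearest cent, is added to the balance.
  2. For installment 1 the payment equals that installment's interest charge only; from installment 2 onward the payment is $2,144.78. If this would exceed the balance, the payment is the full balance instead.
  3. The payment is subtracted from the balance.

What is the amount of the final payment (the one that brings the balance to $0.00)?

$511.76

Installment 1: opening $8,696.94; interest $147.85 → $8,844.79; payment $147.85; balance $8,696.94
Installment 2: opening $8,696.94; interest $147.85 → $8,844.79; payment $2,144.78; balance $6,700.01
Installment 3: opening $6,700.01; interest $113.90 → $6,813.91; payment $2,144.78; balance $4,669.13
Installment 4: opening $4,669.13; interest $79.38 → $4,748.51; payment $2,144.78; balance $2,603.73
Installment 5: opening $2,603.73; interest $44.26 → $2,647.99; payment $2,144.78; balance $503.21
Installment 6: opening $503.21; interest $8.55 → $511.76; payment $511.76; balance $0.00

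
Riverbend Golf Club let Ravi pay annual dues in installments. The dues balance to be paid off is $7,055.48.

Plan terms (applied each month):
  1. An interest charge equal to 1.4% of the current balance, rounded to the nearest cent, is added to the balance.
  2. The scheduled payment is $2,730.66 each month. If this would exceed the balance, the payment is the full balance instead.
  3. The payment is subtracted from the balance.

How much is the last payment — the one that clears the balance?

$1,779.44

Month 1: $7,055.48 +$98.78 interest = $7,154.26; pay $2,730.66 → $4,423.60
Month 2: $4,423.60 +$61.93 interest = $4,485.53; pay $2,730.66 → $1,754.87
Month 3: $1,754.87 +$24.57 interest = $1,779.44; pay $1,779.44 → $0.00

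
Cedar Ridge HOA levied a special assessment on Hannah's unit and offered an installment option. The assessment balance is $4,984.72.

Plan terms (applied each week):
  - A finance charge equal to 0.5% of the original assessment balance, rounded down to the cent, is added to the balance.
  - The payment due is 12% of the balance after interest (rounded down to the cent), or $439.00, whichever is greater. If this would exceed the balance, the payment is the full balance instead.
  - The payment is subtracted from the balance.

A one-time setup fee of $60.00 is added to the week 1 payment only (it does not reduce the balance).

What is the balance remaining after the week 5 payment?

$2,627.02

# | Opening | Interest | Payment | Fee | End bal
1 | $4,984.72 | $24.92 | $601.15 | $60.00 | $4,408.49
2 | $4,408.49 | $24.92 | $532.00 | — | $3,901.41
3 | $3,901.41 | $24.92 | $471.15 | — | $3,455.18
4 | $3,455.18 | $24.92 | $439.00 | — | $3,041.10
5 | $3,041.10 | $24.92 | $439.00 | — | $2,627.02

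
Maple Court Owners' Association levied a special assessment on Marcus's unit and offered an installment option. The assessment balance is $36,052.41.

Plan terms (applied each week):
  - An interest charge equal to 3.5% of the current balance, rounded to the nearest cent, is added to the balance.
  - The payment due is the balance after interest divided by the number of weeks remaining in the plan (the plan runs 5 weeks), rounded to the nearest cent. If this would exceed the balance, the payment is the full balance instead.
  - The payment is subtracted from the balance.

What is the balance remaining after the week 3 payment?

Week 1: $36,052.41 +$1,261.83 interest = $37,314.24; pay $7,462.85 → $29,851.39
Week 2: $29,851.39 +$1,044.80 interest = $30,896.19; pay $7,724.05 → $23,172.14
Week 3: $23,172.14 +$811.02 interest = $23,983.16; pay $7,994.39 → $15,988.77

$15,988.77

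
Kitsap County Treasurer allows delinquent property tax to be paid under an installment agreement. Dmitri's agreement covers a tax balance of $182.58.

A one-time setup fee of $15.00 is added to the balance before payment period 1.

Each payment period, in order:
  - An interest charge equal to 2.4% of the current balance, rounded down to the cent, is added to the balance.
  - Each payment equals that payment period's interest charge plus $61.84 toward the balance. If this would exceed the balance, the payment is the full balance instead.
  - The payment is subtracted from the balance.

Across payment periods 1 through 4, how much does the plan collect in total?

Payment period 1: opening $197.58; interest $4.74 → $202.32; payment $66.58; balance $135.74
Payment period 2: opening $135.74; interest $3.25 → $138.99; payment $65.09; balance $73.90
Payment period 3: opening $73.90; interest $1.77 → $75.67; payment $63.61; balance $12.06
Payment period 4: opening $12.06; interest $0.28 → $12.34; payment $12.34; balance $0.00
Total paid: $207.62

$207.62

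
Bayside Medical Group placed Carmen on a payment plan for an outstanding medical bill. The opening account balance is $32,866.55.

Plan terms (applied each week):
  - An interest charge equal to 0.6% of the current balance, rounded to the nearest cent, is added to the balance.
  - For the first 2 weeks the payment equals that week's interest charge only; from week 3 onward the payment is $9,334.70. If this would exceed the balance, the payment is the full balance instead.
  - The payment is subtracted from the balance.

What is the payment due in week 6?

Week 1: $32,866.55 +$197.20 interest = $33,063.75; pay $197.20 → $32,866.55
Week 2: $32,866.55 +$197.20 interest = $33,063.75; pay $197.20 → $32,866.55
Week 3: $32,866.55 +$197.20 interest = $33,063.75; pay $9,334.70 → $23,729.05
Week 4: $23,729.05 +$142.37 interest = $23,871.42; pay $9,334.70 → $14,536.72
Week 5: $14,536.72 +$87.22 interest = $14,623.94; pay $9,334.70 → $5,289.24
Week 6: $5,289.24 +$31.74 interest = $5,320.98; pay $5,320.98 → $0.00

$5,320.98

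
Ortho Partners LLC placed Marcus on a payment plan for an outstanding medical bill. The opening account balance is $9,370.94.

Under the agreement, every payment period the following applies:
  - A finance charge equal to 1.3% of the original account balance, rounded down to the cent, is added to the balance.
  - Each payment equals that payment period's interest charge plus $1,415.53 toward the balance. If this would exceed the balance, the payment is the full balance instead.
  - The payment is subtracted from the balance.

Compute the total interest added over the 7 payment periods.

# | Opening | Interest | Payment | End bal
1 | $9,370.94 | $121.82 | $1,537.35 | $7,955.41
2 | $7,955.41 | $121.82 | $1,537.35 | $6,539.88
3 | $6,539.88 | $121.82 | $1,537.35 | $5,124.35
4 | $5,124.35 | $121.82 | $1,537.35 | $3,708.82
5 | $3,708.82 | $121.82 | $1,537.35 | $2,293.29
6 | $2,293.29 | $121.82 | $1,537.35 | $877.76
7 | $877.76 | $121.82 | $999.58 | $0.00
Total interest: $121.82 + $121.82 + $121.82 + $121.82 + $121.82 + $121.82 + $121.82 = $852.74

$852.74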